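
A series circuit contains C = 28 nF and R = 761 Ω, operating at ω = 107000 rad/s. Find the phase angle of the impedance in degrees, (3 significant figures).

X_C = 1/(ωC) = 334 Ω
Z = 761 − j334 Ω
|Z| = √(761² + 334²) = 831 Ω
∠Z = arctan(-334/761) = -23.7°

-23.7°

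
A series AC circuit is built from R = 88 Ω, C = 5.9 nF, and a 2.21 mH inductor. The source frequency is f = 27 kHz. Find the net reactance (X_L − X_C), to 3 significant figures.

ω = 2πf = 169600 rad/s
X_L = ωL = 375 Ω
X_C = 1/(ωC) = 999 Ω
X = 375 − 999 = -624 Ω

-624 Ω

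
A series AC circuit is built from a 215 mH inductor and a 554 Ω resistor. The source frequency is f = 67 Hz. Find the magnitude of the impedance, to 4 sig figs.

561.3 Ω

ω = 2πf = 421.0 rad/s
X_L = ωL = 90.51 Ω
Z = 554.0 + j90.51 Ω
|Z| = √(554.0² + 90.51²) = 561.3 Ω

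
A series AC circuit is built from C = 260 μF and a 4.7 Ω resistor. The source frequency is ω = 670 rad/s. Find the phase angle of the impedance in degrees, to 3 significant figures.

X_C = 1/(ωC) = 5.74 Ω
Z = 4.70 − j5.74 Ω
|Z| = √(4.70² + 5.74²) = 7.42 Ω
∠Z = arctan(-5.74/4.70) = -50.7°

-50.7°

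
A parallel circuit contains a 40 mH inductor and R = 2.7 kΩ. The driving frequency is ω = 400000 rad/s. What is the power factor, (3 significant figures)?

X_L = ωL = 16000 Ω
Parallel: admittances add. Y = 1/R + 1/(jωL)
Y = (0.000370 − j6.25e-05) S
|Y| = 0.000376 S → |Z| = 1/|Y| = 2660 Ω, ∠Z = −∠Y = 9.58°
cos φ = cos(9.58°) = 0.986

0.986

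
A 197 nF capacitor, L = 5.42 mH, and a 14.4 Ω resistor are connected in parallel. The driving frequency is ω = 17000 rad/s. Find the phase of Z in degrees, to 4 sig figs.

X_L = ωL = 92.14 Ω
X_C = 1/(ωC) = 298.6 Ω
Parallel: admittances add. Y = 1/R + 1/(jωL) + jωC
Y = (0.06944 − j0.007504) S
|Y| = 0.06985 S → |Z| = 1/|Y| = 14.32 Ω, ∠Z = −∠Y = 6.167°

6.167°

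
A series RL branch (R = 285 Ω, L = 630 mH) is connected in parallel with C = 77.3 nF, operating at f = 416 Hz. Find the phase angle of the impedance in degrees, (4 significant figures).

75.25°

ω = 2πf = 2614 rad/s
X_L = ωL = 1647 Ω
X_C = 1/(ωC) = 4949 Ω
Branch 1 (R+jX_L): Z₁ = 285.0 + j1647 Ω, |Z₁| = 1671 Ω
Branch 2 (−jX_C): Z₂ = −j4949 Ω
Parallel: Z = Z₁Z₂/(Z₁+Z₂), |Z| = 2495 Ω, ∠Z = 75.25°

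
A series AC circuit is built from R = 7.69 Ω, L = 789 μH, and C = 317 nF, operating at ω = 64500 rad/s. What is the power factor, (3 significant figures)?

X_L = ωL = 50.9 Ω
X_C = 1/(ωC) = 48.9 Ω
Net reactance X = X_L − X_C = 1.98 Ω
Z = 7.69 + j1.98 Ω
|Z| = √(7.69² + 1.98²) = 7.94 Ω
∠Z = arctan(1.98/7.69) = 14.5°
cos φ = cos(14.5°) = 0.968

0.968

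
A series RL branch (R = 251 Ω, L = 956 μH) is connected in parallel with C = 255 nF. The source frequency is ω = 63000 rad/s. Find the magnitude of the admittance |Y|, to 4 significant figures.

X_L = ωL = 60.23 Ω
X_C = 1/(ωC) = 62.25 Ω
Branch 1 (R+jX_L): Z₁ = 251.0 + j60.23 Ω, |Z₁| = 258.1 Ω
Branch 2 (−jX_C): Z₂ = −j62.25 Ω
Parallel: Z = Z₁Z₂/(Z₁+Z₂), |Z| = 64.01 Ω, ∠Z = -76.05°
|Y| = 1/|Z| = 15.62 mS

15.62 mS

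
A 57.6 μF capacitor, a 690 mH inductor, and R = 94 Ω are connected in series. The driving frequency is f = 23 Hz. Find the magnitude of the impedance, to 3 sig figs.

ω = 2πf = 144.5 rad/s
X_L = ωL = 99.7 Ω
X_C = 1/(ωC) = 120 Ω
Net reactance X = X_L − X_C = -20.4 Ω
Z = 94.0 − j20.4 Ω
|Z| = √(94.0² + 20.4²) = 96.2 Ω

96.2 Ω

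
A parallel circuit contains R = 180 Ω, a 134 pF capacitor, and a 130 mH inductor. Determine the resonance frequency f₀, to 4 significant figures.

ω₀ = 1/√(LC) = 1/√(0.13 × 1.34e-10) = 239600 rad/s
f₀ = ω₀/(2π) = 38.13 kHz

38.13 kHz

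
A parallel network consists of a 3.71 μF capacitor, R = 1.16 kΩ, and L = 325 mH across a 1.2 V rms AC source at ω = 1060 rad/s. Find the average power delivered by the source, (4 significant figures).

X_L = ωL = 344.5 Ω
X_C = 1/(ωC) = 254.3 Ω
Parallel: admittances add. Y = 1/R + 1/(jωL) + jωC
Y = (0.0008621 + j0.001030) S
|Y| = 0.001343 S → |Z| = 1/|Y| = 744.6 Ω, ∠Z = −∠Y = -50.07°
I = V/|Z| = 1.612 mA
P = VI cos φ = 1.2 × 0.001612 × cos(-50.07°) = 1.241 mW

1.241 mW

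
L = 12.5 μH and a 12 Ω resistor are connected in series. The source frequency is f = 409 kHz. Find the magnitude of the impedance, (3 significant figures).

34.3 Ω

ω = 2πf = 2.57e+06 rad/s
X_L = ωL = 32.1 Ω
Z = 12.0 + j32.1 Ω
|Z| = √(12.0² + 32.1²) = 34.3 Ω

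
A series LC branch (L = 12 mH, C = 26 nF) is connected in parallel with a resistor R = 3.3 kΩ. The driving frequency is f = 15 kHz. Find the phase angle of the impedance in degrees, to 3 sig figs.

77.6°

ω = 2πf = 94250 rad/s
X_L = ωL = 1130 Ω
X_C = 1/(ωC) = 408 Ω
Branch 1: Z₁ = R = 3300 Ω
Branch 2 (series LC): Z₂ = j(X_L − X_C) = j723 Ω
Parallel: Z = Z₁Z₂/(Z₁+Z₂), |Z| = 706 Ω, ∠Z = 77.6°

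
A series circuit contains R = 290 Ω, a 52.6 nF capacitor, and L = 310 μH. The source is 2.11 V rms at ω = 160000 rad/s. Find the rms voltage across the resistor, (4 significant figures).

X_L = ωL = 49.60 Ω
X_C = 1/(ωC) = 118.8 Ω
Net reactance X = X_L − X_C = -69.22 Ω
Z = 290.0 − j69.22 Ω
|Z| = √(290.0² + 69.22²) = 298.1 Ω
I = V/|Z| = 7.077 mA
V_R = I·|Z_R| = 0.007077 × 290.0 = 2.052 V

2.052 V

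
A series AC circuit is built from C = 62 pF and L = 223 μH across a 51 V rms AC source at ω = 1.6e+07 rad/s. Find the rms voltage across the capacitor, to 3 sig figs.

X_L = ωL = 3570 Ω
X_C = 1/(ωC) = 1010 Ω
Net reactance X = X_L − X_C = 2560 Ω
Z = j2560 Ω
|Z| = √(0² + 2560²) = 2560 Ω
I = V/|Z| = 19.9 mA
V_C = I·|Z_C| = 0.0199 × 1010 = 20.1 V

20.1 V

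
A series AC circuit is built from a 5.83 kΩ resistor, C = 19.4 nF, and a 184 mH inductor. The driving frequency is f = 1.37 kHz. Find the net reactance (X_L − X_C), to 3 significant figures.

ω = 2πf = 8608 rad/s
X_L = ωL = 1580 Ω
X_C = 1/(ωC) = 5990 Ω
X = 1580 − 5990 = -4400 Ω

-4400 Ω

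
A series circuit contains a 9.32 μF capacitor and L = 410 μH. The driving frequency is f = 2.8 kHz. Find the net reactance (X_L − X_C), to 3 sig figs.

1.11 Ω

ω = 2πf = 17590 rad/s
X_L = ωL = 7.21 Ω
X_C = 1/(ωC) = 6.10 Ω
X = 7.21 − 6.10 = 1.11 Ω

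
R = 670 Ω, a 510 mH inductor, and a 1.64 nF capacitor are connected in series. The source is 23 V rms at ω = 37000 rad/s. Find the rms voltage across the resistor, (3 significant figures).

6.21 V

X_L = ωL = 18900 Ω
X_C = 1/(ωC) = 16500 Ω
Net reactance X = X_L − X_C = 2390 Ω
Z = 670 + j2390 Ω
|Z| = √(670² + 2390²) = 2480 Ω
I = V/|Z| = 9.27 mA
V_R = I·|Z_R| = 0.00927 × 670 = 6.21 V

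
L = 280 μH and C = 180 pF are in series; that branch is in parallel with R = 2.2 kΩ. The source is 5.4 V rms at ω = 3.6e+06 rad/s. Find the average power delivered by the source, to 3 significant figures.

X_L = ωL = 1010 Ω
X_C = 1/(ωC) = 1540 Ω
Branch 1: Z₁ = R = 2200 Ω
Branch 2 (series LC): Z₂ = j(X_L − X_C) = −j535 Ω
Parallel: Z = Z₁Z₂/(Z₁+Z₂), |Z| = 520 Ω, ∠Z = -76.3°
I = V/|Z| = 10.4 mA
P = VI cos φ = 5.4 × 0.0104 × cos(-76.3°) = 13.3 mW

13.3 mW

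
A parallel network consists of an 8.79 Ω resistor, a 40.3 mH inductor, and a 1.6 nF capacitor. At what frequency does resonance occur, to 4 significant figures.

19.82 kHz

ω₀ = 1/√(LC) = 1/√(0.0403 × 1.6e-09) = 124500 rad/s
f₀ = ω₀/(2π) = 19.82 kHz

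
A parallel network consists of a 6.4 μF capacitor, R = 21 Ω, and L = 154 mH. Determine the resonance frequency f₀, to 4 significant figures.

ω₀ = 1/√(LC) = 1/√(0.154 × 6.4e-06) = 1007 rad/s
f₀ = ω₀/(2π) = 160.3 Hz

160.3 Hz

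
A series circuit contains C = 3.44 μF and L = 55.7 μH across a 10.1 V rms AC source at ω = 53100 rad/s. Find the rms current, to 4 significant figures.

X_L = ωL = 2.958 Ω
X_C = 1/(ωC) = 5.475 Ω
Net reactance X = X_L − X_C = -2.517 Ω
Z = − j2.517 Ω
|Z| = √(0² + 2.517²) = 2.517 Ω
I = V/|Z| = 10.1/2.517 = 4.013 A

4.013 A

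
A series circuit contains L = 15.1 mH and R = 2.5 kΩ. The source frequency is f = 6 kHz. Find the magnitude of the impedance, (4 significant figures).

ω = 2πf = 37700 rad/s
X_L = ωL = 569.3 Ω
Z = 2500 + j569.3 Ω
|Z| = √(2500² + 569.3²) = 2564 Ω

2564 Ω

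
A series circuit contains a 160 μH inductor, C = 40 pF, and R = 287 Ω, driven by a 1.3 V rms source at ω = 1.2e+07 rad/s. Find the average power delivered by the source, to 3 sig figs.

4.45 mW

X_L = ωL = 1920 Ω
X_C = 1/(ωC) = 2080 Ω
Net reactance X = X_L − X_C = -163 Ω
Z = 287 − j163 Ω
|Z| = √(287² + 163²) = 330 Ω
∠Z = arctan(-163/287) = -29.6°
I = V/|Z| = 3.94 mA
P = VI cos φ = 1.3 × 0.00394 × cos(-29.6°) = 4.45 mW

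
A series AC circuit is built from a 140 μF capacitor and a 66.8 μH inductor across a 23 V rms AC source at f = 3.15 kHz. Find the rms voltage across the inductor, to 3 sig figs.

31.6 V

ω = 2πf = 19790 rad/s
X_L = ωL = 1.32 Ω
X_C = 1/(ωC) = 0.361 Ω
Net reactance X = X_L − X_C = 0.961 Ω
Z = j0.961 Ω
|Z| = √(0² + 0.961²) = 0.961 Ω
I = V/|Z| = 23.9 A
V_L = I·|Z_L| = 23.9 × 1.32 = 31.6 V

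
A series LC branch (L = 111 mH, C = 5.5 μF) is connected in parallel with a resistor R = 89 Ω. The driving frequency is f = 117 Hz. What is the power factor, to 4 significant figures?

ω = 2πf = 735.1 rad/s
X_L = ωL = 81.60 Ω
X_C = 1/(ωC) = 247.3 Ω
Branch 1: Z₁ = R = 89.00 Ω
Branch 2 (series LC): Z₂ = j(X_L − X_C) = −j165.7 Ω
Parallel: Z = Z₁Z₂/(Z₁+Z₂), |Z| = 78.41 Ω, ∠Z = -28.24°
cos φ = cos(-28.24°) = 0.8810

0.8810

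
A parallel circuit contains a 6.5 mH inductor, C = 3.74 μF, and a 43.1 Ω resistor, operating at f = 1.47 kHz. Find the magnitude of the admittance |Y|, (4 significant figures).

ω = 2πf = 9236 rad/s
X_L = ωL = 60.04 Ω
X_C = 1/(ωC) = 28.95 Ω
Parallel: admittances add. Y = 1/R + 1/(jωL) + jωC
Y = (0.02320 + j0.01789) S
|Y| = 0.02930 S → |Z| = 1/|Y| = 34.13 Ω, ∠Z = −∠Y = -37.63°

29.30 mS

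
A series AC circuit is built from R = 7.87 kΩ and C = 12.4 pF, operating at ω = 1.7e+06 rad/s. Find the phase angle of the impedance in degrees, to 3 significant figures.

X_C = 1/(ωC) = 47400 Ω
Z = 7870 − j47400 Ω
|Z| = √(7870² + 47400²) = 48100 Ω
∠Z = arctan(-47400/7870) = -80.6°

-80.6°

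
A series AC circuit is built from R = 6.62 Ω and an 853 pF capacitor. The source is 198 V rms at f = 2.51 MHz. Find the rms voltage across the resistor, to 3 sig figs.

ω = 2πf = 1.577e+07 rad/s
X_C = 1/(ωC) = 74.3 Ω
Z = 6.62 − j74.3 Ω
|Z| = √(6.62² + 74.3²) = 74.6 Ω
I = V/|Z| = 2.65 A
V_R = I·|Z_R| = 2.65 × 6.62 = 17.6 V

17.6 V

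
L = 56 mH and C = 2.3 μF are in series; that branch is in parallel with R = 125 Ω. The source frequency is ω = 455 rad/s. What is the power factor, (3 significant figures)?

X_L = ωL = 25.5 Ω
X_C = 1/(ωC) = 956 Ω
Branch 1: Z₁ = R = 125 Ω
Branch 2 (series LC): Z₂ = j(X_L − X_C) = −j930 Ω
Parallel: Z = Z₁Z₂/(Z₁+Z₂), |Z| = 124 Ω, ∠Z = -7.65°
cos φ = cos(-7.65°) = 0.991

0.991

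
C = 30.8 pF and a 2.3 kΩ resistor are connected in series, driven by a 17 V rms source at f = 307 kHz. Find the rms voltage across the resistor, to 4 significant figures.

ω = 2πf = 1.929e+06 rad/s
X_C = 1/(ωC) = 16830 Ω
Z = 2300 − j16830 Ω
|Z| = √(2300² + 16830²) = 16990 Ω
I = V/|Z| = 1.001 mA
V_R = I·|Z_R| = 0.001001 × 2300 = 2.302 V

2.302 V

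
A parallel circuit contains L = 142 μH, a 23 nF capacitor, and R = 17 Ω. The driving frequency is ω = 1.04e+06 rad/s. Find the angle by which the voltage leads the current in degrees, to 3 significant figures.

-16.3°

X_L = ωL = 148 Ω
X_C = 1/(ωC) = 41.8 Ω
Parallel: admittances add. Y = 1/R + 1/(jωL) + jωC
Y = (0.0588 + j0.0171) S
|Y| = 0.0613 S → |Z| = 1/|Y| = 16.3 Ω, ∠Z = −∠Y = -16.3°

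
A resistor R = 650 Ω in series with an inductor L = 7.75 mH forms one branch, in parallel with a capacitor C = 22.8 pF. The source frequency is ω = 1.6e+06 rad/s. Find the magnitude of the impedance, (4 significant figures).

X_L = ωL = 12400 Ω
X_C = 1/(ωC) = 27410 Ω
Branch 1 (R+jX_L): Z₁ = 650.0 + j12400 Ω, |Z₁| = 12420 Ω
Branch 2 (−jX_C): Z₂ = −j27410 Ω
Parallel: Z = Z₁Z₂/(Z₁+Z₂), |Z| = 22650 Ω, ∠Z = 84.52°

22650 Ω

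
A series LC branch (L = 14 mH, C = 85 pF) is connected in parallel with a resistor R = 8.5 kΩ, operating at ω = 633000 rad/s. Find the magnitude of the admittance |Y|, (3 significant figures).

156 μS

X_L = ωL = 8860 Ω
X_C = 1/(ωC) = 18600 Ω
Branch 1: Z₁ = R = 8500 Ω
Branch 2 (series LC): Z₂ = j(X_L − X_C) = −j9720 Ω
Parallel: Z = Z₁Z₂/(Z₁+Z₂), |Z| = 6400 Ω, ∠Z = -41.2°
|Y| = 1/|Z| = 156 μS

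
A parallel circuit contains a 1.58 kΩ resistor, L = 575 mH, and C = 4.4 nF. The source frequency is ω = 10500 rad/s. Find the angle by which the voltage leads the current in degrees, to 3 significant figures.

X_L = ωL = 6040 Ω
X_C = 1/(ωC) = 21600 Ω
Parallel: admittances add. Y = 1/R + 1/(jωL) + jωC
Y = (0.000633 − j0.000119) S
|Y| = 0.000644 S → |Z| = 1/|Y| = 1550 Ω, ∠Z = −∠Y = 10.7°

10.7°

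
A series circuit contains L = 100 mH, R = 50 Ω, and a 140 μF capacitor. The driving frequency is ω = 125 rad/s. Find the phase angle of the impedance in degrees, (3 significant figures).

X_L = ωL = 12.5 Ω
X_C = 1/(ωC) = 57.1 Ω
Net reactance X = X_L − X_C = -44.6 Ω
Z = 50.0 − j44.6 Ω
|Z| = √(50.0² + 44.6²) = 67.0 Ω
∠Z = arctan(-44.6/50.0) = -41.8°

-41.8°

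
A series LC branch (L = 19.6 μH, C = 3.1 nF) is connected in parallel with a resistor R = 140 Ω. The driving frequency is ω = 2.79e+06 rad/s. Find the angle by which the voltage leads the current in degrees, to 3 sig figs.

X_L = ωL = 54.7 Ω
X_C = 1/(ωC) = 116 Ω
Branch 1: Z₁ = R = 140 Ω
Branch 2 (series LC): Z₂ = j(X_L − X_C) = −j60.9 Ω
Parallel: Z = Z₁Z₂/(Z₁+Z₂), |Z| = 55.9 Ω, ∠Z = -66.5°

-66.5°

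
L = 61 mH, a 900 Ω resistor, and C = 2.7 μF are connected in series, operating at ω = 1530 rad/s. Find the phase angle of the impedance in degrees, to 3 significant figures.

X_L = ωL = 93.3 Ω
X_C = 1/(ωC) = 242 Ω
Net reactance X = X_L − X_C = -149 Ω
Z = 900 − j149 Ω
|Z| = √(900² + 149²) = 912 Ω
∠Z = arctan(-149/900) = -9.38°

-9.38°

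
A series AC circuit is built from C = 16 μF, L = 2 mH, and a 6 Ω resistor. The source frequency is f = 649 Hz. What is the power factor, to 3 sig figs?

ω = 2πf = 4078 rad/s
X_L = ωL = 8.16 Ω
X_C = 1/(ωC) = 15.3 Ω
Net reactance X = X_L − X_C = -7.17 Ω
Z = 6.00 − j7.17 Ω
|Z| = √(6.00² + 7.17²) = 9.35 Ω
∠Z = arctan(-7.17/6.00) = -50.1°
cos φ = cos(-50.1°) = 0.642

0.642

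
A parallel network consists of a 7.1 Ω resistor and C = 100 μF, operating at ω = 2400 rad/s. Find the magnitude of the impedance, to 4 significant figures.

3.594 Ω

X_C = 1/(ωC) = 4.167 Ω
Parallel: admittances add. Y = 1/R + jωC
Y = (0.1408 + j0.2400) S
|Y| = 0.2783 S → |Z| = 1/|Y| = 3.594 Ω, ∠Z = −∠Y = -59.59°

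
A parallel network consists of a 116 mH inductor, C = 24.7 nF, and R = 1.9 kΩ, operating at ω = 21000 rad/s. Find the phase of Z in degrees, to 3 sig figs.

-11.6°

X_L = ωL = 2440 Ω
X_C = 1/(ωC) = 1930 Ω
Parallel: admittances add. Y = 1/R + 1/(jωL) + jωC
Y = (0.000526 + j0.000108) S
|Y| = 0.000537 S → |Z| = 1/|Y| = 1860 Ω, ∠Z = −∠Y = -11.6°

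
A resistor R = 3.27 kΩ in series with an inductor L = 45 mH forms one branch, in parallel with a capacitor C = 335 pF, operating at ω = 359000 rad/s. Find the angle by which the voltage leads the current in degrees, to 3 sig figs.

X_L = ωL = 16200 Ω
X_C = 1/(ωC) = 8310 Ω
Branch 1 (R+jX_L): Z₁ = 3270 + j16200 Ω, |Z₁| = 16500 Ω
Branch 2 (−jX_C): Z₂ = −j8310 Ω
Parallel: Z = Z₁Z₂/(Z₁+Z₂), |Z| = 16100 Ω, ∠Z = -78.8°

-78.8°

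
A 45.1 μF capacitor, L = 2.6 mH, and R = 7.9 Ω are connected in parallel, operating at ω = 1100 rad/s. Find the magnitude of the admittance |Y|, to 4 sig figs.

X_L = ωL = 2.860 Ω
X_C = 1/(ωC) = 20.16 Ω
Parallel: admittances add. Y = 1/R + 1/(jωL) + jωC
Y = (0.1266 − j0.3000) S
|Y| = 0.3256 S → |Z| = 1/|Y| = 3.071 Ω, ∠Z = −∠Y = 67.13°

325.6 mS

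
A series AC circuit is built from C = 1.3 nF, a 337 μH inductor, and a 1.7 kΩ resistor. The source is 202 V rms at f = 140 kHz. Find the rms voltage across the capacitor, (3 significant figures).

98.4 V

ω = 2πf = 879600 rad/s
X_L = ωL = 296 Ω
X_C = 1/(ωC) = 874 Ω
Net reactance X = X_L − X_C = -578 Ω
Z = 1700 − j578 Ω
|Z| = √(1700² + 578²) = 1800 Ω
I = V/|Z| = 112 mA
V_C = I·|Z_C| = 0.112 × 874 = 98.4 V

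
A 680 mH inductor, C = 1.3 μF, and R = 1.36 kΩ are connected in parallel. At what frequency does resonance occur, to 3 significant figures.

ω₀ = 1/√(LC) = 1/√(0.68 × 1.3e-06) = 1064 rad/s
f₀ = ω₀/(2π) = 169 Hz

169 Hz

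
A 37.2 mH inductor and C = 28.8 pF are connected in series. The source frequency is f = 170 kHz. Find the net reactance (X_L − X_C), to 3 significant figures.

7230 Ω

ω = 2πf = 1.068e+06 rad/s
X_L = ωL = 39700 Ω
X_C = 1/(ωC) = 32500 Ω
X = 39700 − 32500 = 7230 Ω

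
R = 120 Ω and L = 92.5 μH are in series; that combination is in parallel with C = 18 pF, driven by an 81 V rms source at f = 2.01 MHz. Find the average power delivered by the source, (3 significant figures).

571 mW

ω = 2πf = 1.263e+07 rad/s
X_L = ωL = 1170 Ω
X_C = 1/(ωC) = 4400 Ω
Branch 1 (R+jX_L): Z₁ = 120 + j1170 Ω, |Z₁| = 1170 Ω
Branch 2 (−jX_C): Z₂ = −j4400 Ω
Parallel: Z = Z₁Z₂/(Z₁+Z₂), |Z| = 1600 Ω, ∠Z = 82.0°
I = V/|Z| = 50.7 mA
P = VI cos φ = 81 × 0.0507 × cos(82.0°) = 571 mW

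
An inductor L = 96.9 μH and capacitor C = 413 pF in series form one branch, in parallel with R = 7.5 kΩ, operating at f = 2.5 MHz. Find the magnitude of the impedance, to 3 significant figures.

1350 Ω

ω = 2πf = 1.571e+07 rad/s
X_L = ωL = 1520 Ω
X_C = 1/(ωC) = 154 Ω
Branch 1: Z₁ = R = 7500 Ω
Branch 2 (series LC): Z₂ = j(X_L − X_C) = j1370 Ω
Parallel: Z = Z₁Z₂/(Z₁+Z₂), |Z| = 1350 Ω, ∠Z = 79.7°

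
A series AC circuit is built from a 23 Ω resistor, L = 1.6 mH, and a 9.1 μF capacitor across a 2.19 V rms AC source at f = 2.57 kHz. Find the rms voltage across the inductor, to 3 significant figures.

ω = 2πf = 16150 rad/s
X_L = ωL = 25.8 Ω
X_C = 1/(ωC) = 6.81 Ω
Net reactance X = X_L − X_C = 19.0 Ω
Z = 23.0 + j19.0 Ω
|Z| = √(23.0² + 19.0²) = 29.9 Ω
I = V/|Z| = 73.4 mA
V_L = I·|Z_L| = 0.0734 × 25.8 = 1.90 V

1.90 V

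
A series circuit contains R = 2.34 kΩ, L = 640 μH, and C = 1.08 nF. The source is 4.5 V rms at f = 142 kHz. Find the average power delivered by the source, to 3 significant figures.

8.32 mW

ω = 2πf = 892200 rad/s
X_L = ωL = 571 Ω
X_C = 1/(ωC) = 1040 Ω
Net reactance X = X_L − X_C = -467 Ω
Z = 2340 − j467 Ω
|Z| = √(2340² + 467²) = 2390 Ω
∠Z = arctan(-467/2340) = -11.3°
I = V/|Z| = 1.89 mA
P = VI cos φ = 4.5 × 0.00189 × cos(-11.3°) = 8.32 mW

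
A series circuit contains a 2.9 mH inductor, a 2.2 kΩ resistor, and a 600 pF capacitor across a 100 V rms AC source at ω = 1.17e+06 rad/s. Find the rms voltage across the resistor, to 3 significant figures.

74.5 V

X_L = ωL = 3390 Ω
X_C = 1/(ωC) = 1420 Ω
Net reactance X = X_L − X_C = 1970 Ω
Z = 2200 + j1970 Ω
|Z| = √(2200² + 1970²) = 2950 Ω
I = V/|Z| = 33.9 mA
V_R = I·|Z_R| = 0.0339 × 2200 = 74.5 V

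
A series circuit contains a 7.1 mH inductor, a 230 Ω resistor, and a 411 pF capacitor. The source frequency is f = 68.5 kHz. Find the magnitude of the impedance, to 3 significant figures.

ω = 2πf = 430400 rad/s
X_L = ωL = 3060 Ω
X_C = 1/(ωC) = 5650 Ω
Net reactance X = X_L − X_C = -2600 Ω
Z = 230 − j2600 Ω
|Z| = √(230² + 2600²) = 2610 Ω

2610 Ω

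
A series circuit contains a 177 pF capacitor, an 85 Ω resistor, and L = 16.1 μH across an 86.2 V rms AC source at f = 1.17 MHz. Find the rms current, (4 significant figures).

ω = 2πf = 7.351e+06 rad/s
X_L = ωL = 118.4 Ω
X_C = 1/(ωC) = 768.5 Ω
Net reactance X = X_L − X_C = -650.2 Ω
Z = 85.00 − j650.2 Ω
|Z| = √(85.00² + 650.2²) = 655.7 Ω
I = V/|Z| = 86.2/655.7 = 131.5 mA

131.5 mA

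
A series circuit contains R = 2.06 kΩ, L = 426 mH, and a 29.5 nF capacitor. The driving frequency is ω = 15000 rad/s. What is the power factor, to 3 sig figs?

0.446

X_L = ωL = 6390 Ω
X_C = 1/(ωC) = 2260 Ω
Net reactance X = X_L − X_C = 4130 Ω
Z = 2060 + j4130 Ω
|Z| = √(2060² + 4130²) = 4620 Ω
∠Z = arctan(4130/2060) = 63.5°
cos φ = cos(63.5°) = 0.446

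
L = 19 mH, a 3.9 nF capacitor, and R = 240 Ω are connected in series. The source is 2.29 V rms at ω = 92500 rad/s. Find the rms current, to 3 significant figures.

2.20 mA

X_L = ωL = 1760 Ω
X_C = 1/(ωC) = 2770 Ω
Net reactance X = X_L − X_C = -1010 Ω
Z = 240 − j1010 Ω
|Z| = √(240² + 1010²) = 1040 Ω
I = V/|Z| = 2.29/1040 = 2.20 mA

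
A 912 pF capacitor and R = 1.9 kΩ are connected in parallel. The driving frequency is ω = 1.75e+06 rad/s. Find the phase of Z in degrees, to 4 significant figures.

-71.75°

X_C = 1/(ωC) = 626.6 Ω
Parallel: admittances add. Y = 1/R + jωC
Y = (0.0005263 + j0.001596) S
|Y| = 0.001681 S → |Z| = 1/|Y| = 595.0 Ω, ∠Z = −∠Y = -71.75°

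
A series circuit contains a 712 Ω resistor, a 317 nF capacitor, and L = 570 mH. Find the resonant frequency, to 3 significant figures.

ω₀ = 1/√(LC) = 1/√(0.57 × 3.17e-07) = 2353 rad/s
f₀ = ω₀/(2π) = 374 Hz

374 Hz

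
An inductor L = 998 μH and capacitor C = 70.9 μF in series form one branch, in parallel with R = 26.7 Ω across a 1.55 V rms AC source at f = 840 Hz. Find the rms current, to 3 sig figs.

600 mA

ω = 2πf = 5278 rad/s
X_L = ωL = 5.27 Ω
X_C = 1/(ωC) = 2.67 Ω
Branch 1: Z₁ = R = 26.7 Ω
Branch 2 (series LC): Z₂ = j(X_L − X_C) = j2.59 Ω
Parallel: Z = Z₁Z₂/(Z₁+Z₂), |Z| = 2.58 Ω, ∠Z = 84.4°
I = V/|Z| = 1.55/2.58 = 600 mA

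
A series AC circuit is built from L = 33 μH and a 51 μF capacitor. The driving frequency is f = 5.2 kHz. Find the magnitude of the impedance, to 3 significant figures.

0.478 Ω

ω = 2πf = 32670 rad/s
X_L = ωL = 1.08 Ω
X_C = 1/(ωC) = 0.600 Ω
Net reactance X = X_L − X_C = 0.478 Ω
Z = j0.478 Ω
|Z| = √(0² + 0.478²) = 0.478 Ω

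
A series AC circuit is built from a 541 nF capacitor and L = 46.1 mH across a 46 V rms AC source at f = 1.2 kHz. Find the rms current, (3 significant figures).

ω = 2πf = 7540 rad/s
X_L = ωL = 348 Ω
X_C = 1/(ωC) = 245 Ω
Net reactance X = X_L − X_C = 102 Ω
Z = j102 Ω
|Z| = √(0² + 102²) = 102 Ω
I = V/|Z| = 46/102 = 449 mA

449 mA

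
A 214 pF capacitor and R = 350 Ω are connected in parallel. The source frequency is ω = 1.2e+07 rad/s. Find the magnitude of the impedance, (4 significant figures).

260.3 Ω

X_C = 1/(ωC) = 389.4 Ω
Parallel: admittances add. Y = 1/R + jωC
Y = (0.002857 + j0.002568) S
|Y| = 0.003842 S → |Z| = 1/|Y| = 260.3 Ω, ∠Z = −∠Y = -41.95°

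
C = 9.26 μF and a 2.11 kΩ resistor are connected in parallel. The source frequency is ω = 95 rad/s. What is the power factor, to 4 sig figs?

0.4743

X_C = 1/(ωC) = 1137 Ω
Parallel: admittances add. Y = 1/R + jωC
Y = (0.0004739 + j0.0008797) S
|Y| = 0.0009992 S → |Z| = 1/|Y| = 1001 Ω, ∠Z = −∠Y = -61.69°
cos φ = cos(-61.69°) = 0.4743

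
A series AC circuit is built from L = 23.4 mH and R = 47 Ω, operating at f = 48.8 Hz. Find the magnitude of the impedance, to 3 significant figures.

ω = 2πf = 306.6 rad/s
X_L = ωL = 7.17 Ω
Z = 47.0 + j7.17 Ω
|Z| = √(47.0² + 7.17²) = 47.5 Ω

47.5 Ω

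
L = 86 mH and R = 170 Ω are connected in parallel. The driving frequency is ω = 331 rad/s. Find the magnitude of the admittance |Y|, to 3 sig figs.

X_L = ωL = 28.5 Ω
Parallel: admittances add. Y = 1/R + 1/(jωL)
Y = (0.00588 − j0.0351) S
|Y| = 0.0356 S → |Z| = 1/|Y| = 28.1 Ω, ∠Z = −∠Y = 80.5°

35.6 mS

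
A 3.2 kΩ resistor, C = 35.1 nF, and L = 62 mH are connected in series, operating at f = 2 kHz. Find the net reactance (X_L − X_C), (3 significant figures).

-1490 Ω

ω = 2πf = 12570 rad/s
X_L = ωL = 779 Ω
X_C = 1/(ωC) = 2270 Ω
X = 779 − 2270 = -1490 Ω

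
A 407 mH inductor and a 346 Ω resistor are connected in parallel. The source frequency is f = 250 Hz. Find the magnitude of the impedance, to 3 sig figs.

ω = 2πf = 1571 rad/s
X_L = ωL = 639 Ω
Parallel: admittances add. Y = 1/R + 1/(jωL)
Y = (0.00289 − j0.00156) S
|Y| = 0.00329 S → |Z| = 1/|Y| = 304 Ω, ∠Z = −∠Y = 28.4°

304 Ω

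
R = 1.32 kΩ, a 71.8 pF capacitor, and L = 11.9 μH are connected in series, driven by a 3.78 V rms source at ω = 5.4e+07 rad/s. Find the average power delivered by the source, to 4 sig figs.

9.977 mW

X_L = ωL = 642.6 Ω
X_C = 1/(ωC) = 257.9 Ω
Net reactance X = X_L − X_C = 384.7 Ω
Z = 1320 + j384.7 Ω
|Z| = √(1320² + 384.7²) = 1375 Ω
∠Z = arctan(384.7/1320) = 16.25°
I = V/|Z| = 2.749 mA
P = VI cos φ = 3.78 × 0.002749 × cos(16.25°) = 9.977 mW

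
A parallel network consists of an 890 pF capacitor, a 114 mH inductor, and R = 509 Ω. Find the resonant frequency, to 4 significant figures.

ω₀ = 1/√(LC) = 1/√(0.114 × 8.9e-10) = 99280 rad/s
f₀ = ω₀/(2π) = 15.80 kHz

15.80 kHz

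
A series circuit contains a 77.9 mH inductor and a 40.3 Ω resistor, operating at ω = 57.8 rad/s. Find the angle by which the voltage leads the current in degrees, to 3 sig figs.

X_L = ωL = 4.50 Ω
Z = 40.3 + j4.50 Ω
|Z| = √(40.3² + 4.50²) = 40.6 Ω
∠Z = arctan(4.50/40.3) = 6.38°

6.38°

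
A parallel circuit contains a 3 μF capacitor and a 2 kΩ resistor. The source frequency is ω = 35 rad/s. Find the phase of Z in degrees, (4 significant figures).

-11.86°

X_C = 1/(ωC) = 9524 Ω
Parallel: admittances add. Y = 1/R + jωC
Y = (0.0005000 + j0.0001050) S
|Y| = 0.0005109 S → |Z| = 1/|Y| = 1957 Ω, ∠Z = −∠Y = -11.86°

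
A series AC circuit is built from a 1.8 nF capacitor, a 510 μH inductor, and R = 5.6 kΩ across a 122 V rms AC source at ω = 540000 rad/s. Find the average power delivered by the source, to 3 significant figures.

2.61 W

X_L = ωL = 275 Ω
X_C = 1/(ωC) = 1030 Ω
Net reactance X = X_L − X_C = -753 Ω
Z = 5600 − j753 Ω
|Z| = √(5600² + 753²) = 5650 Ω
∠Z = arctan(-753/5600) = -7.66°
I = V/|Z| = 21.6 mA
P = VI cos φ = 122 × 0.0216 × cos(-7.66°) = 2.61 W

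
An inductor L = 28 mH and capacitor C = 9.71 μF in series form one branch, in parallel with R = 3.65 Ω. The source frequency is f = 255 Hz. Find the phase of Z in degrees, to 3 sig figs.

-10.6°

ω = 2πf = 1602 rad/s
X_L = ωL = 44.9 Ω
X_C = 1/(ωC) = 64.3 Ω
Branch 1: Z₁ = R = 3.65 Ω
Branch 2 (series LC): Z₂ = j(X_L − X_C) = −j19.4 Ω
Parallel: Z = Z₁Z₂/(Z₁+Z₂), |Z| = 3.59 Ω, ∠Z = -10.6°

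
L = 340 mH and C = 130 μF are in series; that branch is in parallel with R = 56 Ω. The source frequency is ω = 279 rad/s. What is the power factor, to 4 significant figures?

0.7686

X_L = ωL = 94.86 Ω
X_C = 1/(ωC) = 27.57 Ω
Branch 1: Z₁ = R = 56.00 Ω
Branch 2 (series LC): Z₂ = j(X_L − X_C) = j67.29 Ω
Parallel: Z = Z₁Z₂/(Z₁+Z₂), |Z| = 43.04 Ω, ∠Z = 39.77°
cos φ = cos(39.77°) = 0.7686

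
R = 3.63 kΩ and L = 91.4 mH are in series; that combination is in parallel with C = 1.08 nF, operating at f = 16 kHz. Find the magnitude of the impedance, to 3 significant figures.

25100 Ω

ω = 2πf = 100500 rad/s
X_L = ωL = 9190 Ω
X_C = 1/(ωC) = 9210 Ω
Branch 1 (R+jX_L): Z₁ = 3630 + j9190 Ω, |Z₁| = 9880 Ω
Branch 2 (−jX_C): Z₂ = −j9210 Ω
Parallel: Z = Z₁Z₂/(Z₁+Z₂), |Z| = 25100 Ω, ∠Z = -21.2°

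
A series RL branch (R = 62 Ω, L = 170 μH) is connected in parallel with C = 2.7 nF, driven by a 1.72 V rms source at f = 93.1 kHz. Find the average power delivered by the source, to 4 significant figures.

13.36 mW

ω = 2πf = 585000 rad/s
X_L = ωL = 99.44 Ω
X_C = 1/(ωC) = 633.2 Ω
Branch 1 (R+jX_L): Z₁ = 62.00 + j99.44 Ω, |Z₁| = 117.2 Ω
Branch 2 (−jX_C): Z₂ = −j633.2 Ω
Parallel: Z = Z₁Z₂/(Z₁+Z₂), |Z| = 138.1 Ω, ∠Z = 51.43°
I = V/|Z| = 12.46 mA
P = VI cos φ = 1.72 × 0.01246 × cos(51.43°) = 13.36 mW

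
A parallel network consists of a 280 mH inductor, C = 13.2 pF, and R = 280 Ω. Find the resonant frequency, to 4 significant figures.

ω₀ = 1/√(LC) = 1/√(0.28 × 1.32e-11) = 520200 rad/s
f₀ = ω₀/(2π) = 82.79 kHz

82.79 kHz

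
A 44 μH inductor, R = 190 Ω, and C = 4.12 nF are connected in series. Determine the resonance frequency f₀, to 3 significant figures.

374 kHz

ω₀ = 1/√(LC) = 1/√(4.4e-05 × 4.12e-09) = 2.349e+06 rad/s
f₀ = ω₀/(2π) = 374 kHz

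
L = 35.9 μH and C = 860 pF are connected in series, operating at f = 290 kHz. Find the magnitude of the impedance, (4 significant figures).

ω = 2πf = 1.822e+06 rad/s
X_L = ωL = 65.41 Ω
X_C = 1/(ωC) = 638.2 Ω
Net reactance X = X_L − X_C = -572.7 Ω
Z = − j572.7 Ω
|Z| = √(0² + 572.7²) = 572.7 Ω

572.7 Ω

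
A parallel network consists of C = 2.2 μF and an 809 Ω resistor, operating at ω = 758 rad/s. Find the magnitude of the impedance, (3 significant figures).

482 Ω

X_C = 1/(ωC) = 600 Ω
Parallel: admittances add. Y = 1/R + jωC
Y = (0.00124 + j0.00167) S
|Y| = 0.00208 S → |Z| = 1/|Y| = 482 Ω, ∠Z = −∠Y = -53.5°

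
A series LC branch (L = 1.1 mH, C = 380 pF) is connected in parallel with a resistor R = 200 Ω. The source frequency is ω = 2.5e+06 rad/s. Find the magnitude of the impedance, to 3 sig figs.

199 Ω

X_L = ωL = 2750 Ω
X_C = 1/(ωC) = 1050 Ω
Branch 1: Z₁ = R = 200 Ω
Branch 2 (series LC): Z₂ = j(X_L − X_C) = j1700 Ω
Parallel: Z = Z₁Z₂/(Z₁+Z₂), |Z| = 199 Ω, ∠Z = 6.72°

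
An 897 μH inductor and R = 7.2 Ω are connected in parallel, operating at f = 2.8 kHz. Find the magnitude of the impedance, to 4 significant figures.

6.550 Ω

ω = 2πf = 17590 rad/s
X_L = ωL = 15.78 Ω
Parallel: admittances add. Y = 1/R + 1/(jωL)
Y = (0.1389 − j0.06337) S
|Y| = 0.1527 S → |Z| = 1/|Y| = 6.550 Ω, ∠Z = −∠Y = 24.52°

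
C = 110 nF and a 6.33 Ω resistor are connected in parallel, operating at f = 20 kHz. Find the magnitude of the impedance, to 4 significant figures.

6.306 Ω

ω = 2πf = 125700 rad/s
X_C = 1/(ωC) = 72.34 Ω
Parallel: admittances add. Y = 1/R + jωC
Y = (0.1580 + j0.01382) S
|Y| = 0.1586 S → |Z| = 1/|Y| = 6.306 Ω, ∠Z = −∠Y = -5.001°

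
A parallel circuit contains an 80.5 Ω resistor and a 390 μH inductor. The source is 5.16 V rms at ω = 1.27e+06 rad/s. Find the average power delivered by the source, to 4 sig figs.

X_L = ωL = 495.3 Ω
Parallel: admittances add. Y = 1/R + 1/(jωL)
Y = (0.01242 − j0.002019) S
|Y| = 0.01259 S → |Z| = 1/|Y| = 79.46 Ω, ∠Z = −∠Y = 9.231°
I = V/|Z| = 64.94 mA
P = VI cos φ = 5.16 × 0.06494 × cos(9.231°) = 330.8 mW

330.8 mW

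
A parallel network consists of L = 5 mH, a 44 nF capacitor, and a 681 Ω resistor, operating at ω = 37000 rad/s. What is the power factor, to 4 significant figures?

X_L = ωL = 185.0 Ω
X_C = 1/(ωC) = 614.3 Ω
Parallel: admittances add. Y = 1/R + 1/(jωL) + jωC
Y = (0.001468 − j0.003777) S
|Y| = 0.004053 S → |Z| = 1/|Y| = 246.7 Ω, ∠Z = −∠Y = 68.76°
cos φ = cos(68.76°) = 0.3623

0.3623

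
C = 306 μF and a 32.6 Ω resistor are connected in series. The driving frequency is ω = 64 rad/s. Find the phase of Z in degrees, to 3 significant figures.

X_C = 1/(ωC) = 51.1 Ω
Z = 32.6 − j51.1 Ω
|Z| = √(32.6² + 51.1²) = 60.6 Ω
∠Z = arctan(-51.1/32.6) = -57.4°

-57.4°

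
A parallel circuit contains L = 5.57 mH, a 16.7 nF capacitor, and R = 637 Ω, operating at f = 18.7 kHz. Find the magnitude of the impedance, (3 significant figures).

614 Ω

ω = 2πf = 117500 rad/s
X_L = ωL = 654 Ω
X_C = 1/(ωC) = 510 Ω
Parallel: admittances add. Y = 1/R + 1/(jωL) + jωC
Y = (0.00157 + j0.000434) S
|Y| = 0.00163 S → |Z| = 1/|Y| = 614 Ω, ∠Z = −∠Y = -15.5°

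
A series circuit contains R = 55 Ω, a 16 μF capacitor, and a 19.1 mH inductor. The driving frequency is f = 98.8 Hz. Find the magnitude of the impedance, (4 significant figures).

104.5 Ω

ω = 2πf = 620.8 rad/s
X_L = ωL = 11.86 Ω
X_C = 1/(ωC) = 100.7 Ω
Net reactance X = X_L − X_C = -88.82 Ω
Z = 55.00 − j88.82 Ω
|Z| = √(55.00² + 88.82²) = 104.5 Ω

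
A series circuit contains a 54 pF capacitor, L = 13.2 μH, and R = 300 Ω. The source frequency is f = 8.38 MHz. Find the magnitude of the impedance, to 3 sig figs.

ω = 2πf = 5.265e+07 rad/s
X_L = ωL = 695 Ω
X_C = 1/(ωC) = 352 Ω
Net reactance X = X_L − X_C = 343 Ω
Z = 300 + j343 Ω
|Z| = √(300² + 343²) = 456 Ω

456 Ω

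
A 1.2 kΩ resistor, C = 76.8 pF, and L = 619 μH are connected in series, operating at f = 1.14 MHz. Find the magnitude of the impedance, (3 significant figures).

ω = 2πf = 7.163e+06 rad/s
X_L = ωL = 4430 Ω
X_C = 1/(ωC) = 1820 Ω
Net reactance X = X_L − X_C = 2620 Ω
Z = 1200 + j2620 Ω
|Z| = √(1200² + 2620²) = 2880 Ω

2880 Ω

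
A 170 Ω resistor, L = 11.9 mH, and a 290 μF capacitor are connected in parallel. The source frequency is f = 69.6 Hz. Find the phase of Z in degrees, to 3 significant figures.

ω = 2πf = 437.3 rad/s
X_L = ωL = 5.20 Ω
X_C = 1/(ωC) = 7.89 Ω
Parallel: admittances add. Y = 1/R + 1/(jωL) + jωC
Y = (0.00588 − j0.0653) S
|Y| = 0.0656 S → |Z| = 1/|Y| = 15.2 Ω, ∠Z = −∠Y = 84.9°

84.9°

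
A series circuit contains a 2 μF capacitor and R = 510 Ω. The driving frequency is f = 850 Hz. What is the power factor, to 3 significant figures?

0.984

ω = 2πf = 5341 rad/s
X_C = 1/(ωC) = 93.6 Ω
Z = 510 − j93.6 Ω
|Z| = √(510² + 93.6²) = 519 Ω
∠Z = arctan(-93.6/510) = -10.4°
cos φ = cos(-10.4°) = 0.984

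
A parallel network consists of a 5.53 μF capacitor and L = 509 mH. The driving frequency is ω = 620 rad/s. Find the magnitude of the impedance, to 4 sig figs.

X_L = ωL = 315.6 Ω
X_C = 1/(ωC) = 291.7 Ω
Parallel: admittances add. Y = 1/(jωL) + jωC
Y = (0 + j0.0002598) S
|Y| = 0.0002598 S → |Z| = 1/|Y| = 3849 Ω, ∠Z = −∠Y = -90.00°

3849 Ω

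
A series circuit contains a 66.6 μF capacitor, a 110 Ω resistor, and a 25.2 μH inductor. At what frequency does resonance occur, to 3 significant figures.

ω₀ = 1/√(LC) = 1/√(2.52e-05 × 6.66e-05) = 24410 rad/s
f₀ = ω₀/(2π) = 3.88 kHz

3.88 kHz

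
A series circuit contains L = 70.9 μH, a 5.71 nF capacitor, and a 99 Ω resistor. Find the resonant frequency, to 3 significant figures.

ω₀ = 1/√(LC) = 1/√(7.09e-05 × 5.71e-09) = 1.572e+06 rad/s
f₀ = ω₀/(2π) = 250 kHz

250 kHz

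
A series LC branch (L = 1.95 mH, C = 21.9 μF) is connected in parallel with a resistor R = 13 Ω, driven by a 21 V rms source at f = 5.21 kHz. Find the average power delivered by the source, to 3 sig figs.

ω = 2πf = 32740 rad/s
X_L = ωL = 63.8 Ω
X_C = 1/(ωC) = 1.39 Ω
Branch 1: Z₁ = R = 13.0 Ω
Branch 2 (series LC): Z₂ = j(X_L − X_C) = j62.4 Ω
Parallel: Z = Z₁Z₂/(Z₁+Z₂), |Z| = 12.7 Ω, ∠Z = 11.8°
I = V/|Z| = 1.65 A
P = VI cos φ = 21 × 1.65 × cos(11.8°) = 33.9 W

33.9 W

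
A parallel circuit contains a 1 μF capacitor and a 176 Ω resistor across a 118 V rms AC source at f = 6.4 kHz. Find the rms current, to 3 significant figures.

4.79 A

ω = 2πf = 40210 rad/s
X_C = 1/(ωC) = 24.9 Ω
Parallel: admittances add. Y = 1/R + jωC
Y = (0.00568 + j0.0402) S
|Y| = 0.0406 S → |Z| = 1/|Y| = 24.6 Ω, ∠Z = −∠Y = -82.0°
I = V/|Z| = 118/24.6 = 4.79 A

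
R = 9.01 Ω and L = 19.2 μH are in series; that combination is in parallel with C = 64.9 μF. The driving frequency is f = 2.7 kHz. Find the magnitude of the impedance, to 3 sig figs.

ω = 2πf = 16960 rad/s
X_L = ωL = 0.326 Ω
X_C = 1/(ωC) = 0.908 Ω
Branch 1 (R+jX_L): Z₁ = 9.01 + j0.326 Ω, |Z₁| = 9.02 Ω
Branch 2 (−jX_C): Z₂ = −j0.908 Ω
Parallel: Z = Z₁Z₂/(Z₁+Z₂), |Z| = 0.907 Ω, ∠Z = -84.2°

0.907 Ω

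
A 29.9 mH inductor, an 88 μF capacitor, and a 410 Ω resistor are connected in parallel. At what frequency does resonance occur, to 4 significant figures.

ω₀ = 1/√(LC) = 1/√(0.0299 × 8.8e-05) = 616.5 rad/s
f₀ = ω₀/(2π) = 98.12 Hz

98.12 Hz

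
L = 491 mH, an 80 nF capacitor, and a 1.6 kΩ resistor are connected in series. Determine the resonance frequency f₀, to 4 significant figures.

803.0 Hz

ω₀ = 1/√(LC) = 1/√(0.491 × 8e-08) = 5046 rad/s
f₀ = ω₀/(2π) = 803.0 Hz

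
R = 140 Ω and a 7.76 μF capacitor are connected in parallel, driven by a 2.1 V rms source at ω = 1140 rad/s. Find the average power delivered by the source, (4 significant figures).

X_C = 1/(ωC) = 113.0 Ω
Parallel: admittances add. Y = 1/R + jωC
Y = (0.007143 + j0.008846) S
|Y| = 0.01137 S → |Z| = 1/|Y| = 87.95 Ω, ∠Z = −∠Y = -51.08°
I = V/|Z| = 23.88 mA
P = VI cos φ = 2.1 × 0.02388 × cos(-51.08°) = 31.50 mW

31.50 mW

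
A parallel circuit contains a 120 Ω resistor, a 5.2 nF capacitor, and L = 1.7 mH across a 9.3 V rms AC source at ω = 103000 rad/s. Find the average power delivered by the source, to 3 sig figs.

X_L = ωL = 175 Ω
X_C = 1/(ωC) = 1870 Ω
Parallel: admittances add. Y = 1/R + 1/(jωL) + jωC
Y = (0.00833 − j0.00518) S
|Y| = 0.00981 S → |Z| = 1/|Y| = 102 Ω, ∠Z = −∠Y = 31.8°
I = V/|Z| = 91.2 mA
P = VI cos φ = 9.3 × 0.0912 × cos(31.8°) = 721 mW

721 mW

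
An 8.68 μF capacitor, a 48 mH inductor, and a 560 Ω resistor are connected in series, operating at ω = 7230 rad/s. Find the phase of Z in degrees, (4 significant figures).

30.59°

X_L = ωL = 347.0 Ω
X_C = 1/(ωC) = 15.93 Ω
Net reactance X = X_L − X_C = 331.1 Ω
Z = 560.0 + j331.1 Ω
|Z| = √(560.0² + 331.1²) = 650.6 Ω
∠Z = arctan(331.1/560.0) = 30.59°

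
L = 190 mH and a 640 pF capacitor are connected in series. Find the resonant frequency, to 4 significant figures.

ω₀ = 1/√(LC) = 1/√(0.19 × 6.4e-10) = 90680 rad/s
f₀ = ω₀/(2π) = 14.43 kHz

14.43 kHz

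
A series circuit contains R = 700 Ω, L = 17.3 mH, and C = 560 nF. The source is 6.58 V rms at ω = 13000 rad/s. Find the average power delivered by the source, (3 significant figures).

X_L = ωL = 225 Ω
X_C = 1/(ωC) = 137 Ω
Net reactance X = X_L − X_C = 87.5 Ω
Z = 700 + j87.5 Ω
|Z| = √(700² + 87.5²) = 705 Ω
∠Z = arctan(87.5/700) = 7.13°
I = V/|Z| = 9.33 mA
P = VI cos φ = 6.58 × 0.00933 × cos(7.13°) = 60.9 mW

60.9 mW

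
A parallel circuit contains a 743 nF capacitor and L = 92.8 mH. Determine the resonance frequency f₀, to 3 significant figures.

ω₀ = 1/√(LC) = 1/√(0.0928 × 7.43e-07) = 3808 rad/s
f₀ = ω₀/(2π) = 606 Hz

606 Hz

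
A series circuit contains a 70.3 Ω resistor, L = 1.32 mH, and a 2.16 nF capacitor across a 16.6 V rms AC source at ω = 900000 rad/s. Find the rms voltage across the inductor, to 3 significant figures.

X_L = ωL = 1190 Ω
X_C = 1/(ωC) = 514 Ω
Net reactance X = X_L − X_C = 674 Ω
Z = 70.3 + j674 Ω
|Z| = √(70.3² + 674²) = 677 Ω
I = V/|Z| = 24.5 mA
V_L = I·|Z_L| = 0.0245 × 1190 = 29.1 V

29.1 V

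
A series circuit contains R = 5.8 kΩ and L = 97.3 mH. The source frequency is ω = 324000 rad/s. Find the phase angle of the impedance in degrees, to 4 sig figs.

79.58°

X_L = ωL = 31530 Ω
Z = 5800 + j31530 Ω
|Z| = √(5800² + 31530²) = 32050 Ω
∠Z = arctan(31530/5800) = 79.58°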